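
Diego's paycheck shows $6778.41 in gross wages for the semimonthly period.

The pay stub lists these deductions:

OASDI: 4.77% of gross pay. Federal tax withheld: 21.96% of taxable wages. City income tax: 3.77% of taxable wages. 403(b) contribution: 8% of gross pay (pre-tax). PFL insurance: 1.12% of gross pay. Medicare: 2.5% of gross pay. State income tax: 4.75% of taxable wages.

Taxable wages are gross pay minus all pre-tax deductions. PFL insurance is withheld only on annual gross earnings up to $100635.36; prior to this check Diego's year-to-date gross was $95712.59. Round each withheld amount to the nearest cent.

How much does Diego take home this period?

403(b) contribution: $6778.41 × 0.08 = $542.27
Taxable wages = $6778.41 − $542.27 = $6236.14
Federal tax withheld: $6236.14 × 0.2196 = $1369.46
City income tax: $6236.14 × 0.0377 = $235.10
State income tax: $6236.14 × 0.0475 = $296.22
OASDI: $6778.41 × 0.0477 = $323.33
PFL insurance: only $100635.36 − $95712.59 = $4922.77 of this check is subject → $4922.77 × 0.0112 = $55.14
Medicare: $6778.41 × 0.025 = $169.46
Total deductions = $542.27 + $1369.46 + $235.10 + $296.22 + $323.33 + $55.14 + $169.46 = $2990.98
Net pay = $6778.41 − $2990.98 = $3787.43

$3787.43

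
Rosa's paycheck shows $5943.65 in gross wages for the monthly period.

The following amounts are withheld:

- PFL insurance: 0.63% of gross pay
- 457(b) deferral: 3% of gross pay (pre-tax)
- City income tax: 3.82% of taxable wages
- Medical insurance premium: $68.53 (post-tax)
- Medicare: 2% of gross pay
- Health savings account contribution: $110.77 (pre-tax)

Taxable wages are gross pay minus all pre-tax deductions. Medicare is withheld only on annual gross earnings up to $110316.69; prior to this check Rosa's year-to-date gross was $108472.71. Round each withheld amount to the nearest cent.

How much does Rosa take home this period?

$5295.72

Health savings account contribution: $110.77
457(b) deferral: $5943.65 × 0.03 = $178.31
Pre-tax total = $110.77 + $178.31 = $289.08
Taxable wages = $5943.65 − $289.08 = $5654.57
City income tax: $5654.57 × 0.0382 = $216.00
PFL insurance: $5943.65 × 0.0063 = $37.44
Medicare: only $110316.69 − $108472.71 = $1843.98 of this check is subject → $1843.98 × 0.02 = $36.88
Medical insurance premium: $68.53
Total deductions = $110.77 + $178.31 + $216.00 + $37.44 + $36.88 + $68.53 = $647.93
Net pay = $5943.65 − $647.93 = $5295.72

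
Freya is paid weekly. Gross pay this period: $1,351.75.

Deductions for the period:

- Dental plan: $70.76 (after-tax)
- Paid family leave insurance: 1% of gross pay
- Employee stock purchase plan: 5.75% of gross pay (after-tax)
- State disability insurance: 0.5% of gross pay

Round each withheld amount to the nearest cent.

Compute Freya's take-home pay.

$1,182.98

Paid family leave insurance: $1,351.75 × 0.01 = $13.52
State disability insurance: $1,351.75 × 0.005 = $6.76
Dental plan: $70.76
Employee stock purchase plan: $1,351.75 × 0.0575 = $77.73
Total deductions = $13.52 + $6.76 + $70.76 + $77.73 = $168.77
Net pay = $1,351.75 − $168.77 = $1,182.98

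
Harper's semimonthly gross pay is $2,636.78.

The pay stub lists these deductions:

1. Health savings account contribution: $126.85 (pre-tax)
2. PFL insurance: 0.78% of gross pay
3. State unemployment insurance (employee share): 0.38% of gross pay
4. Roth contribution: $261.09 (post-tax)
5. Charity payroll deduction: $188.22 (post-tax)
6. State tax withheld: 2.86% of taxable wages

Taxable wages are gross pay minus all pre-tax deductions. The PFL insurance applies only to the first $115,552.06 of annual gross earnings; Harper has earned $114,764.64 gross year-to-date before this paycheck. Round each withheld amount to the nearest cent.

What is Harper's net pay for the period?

Health savings account contribution: $126.85
Taxable wages = $2,636.78 − $126.85 = $2,509.93
State tax withheld: $2,509.93 × 0.0286 = $71.78
State unemployment insurance (employee share): $2,636.78 × 0.0038 = $10.02
PFL insurance: only $115,552.06 − $114,764.64 = $787.42 of this check is subject → $787.42 × 0.0078 = $6.14
Charity payroll deduction: $188.22
Roth contribution: $261.09
Total deductions = $126.85 + $71.78 + $10.02 + $6.14 + $188.22 + $261.09 = $664.10
Net pay = $2,636.78 − $664.10 = $1,972.68

$1,972.68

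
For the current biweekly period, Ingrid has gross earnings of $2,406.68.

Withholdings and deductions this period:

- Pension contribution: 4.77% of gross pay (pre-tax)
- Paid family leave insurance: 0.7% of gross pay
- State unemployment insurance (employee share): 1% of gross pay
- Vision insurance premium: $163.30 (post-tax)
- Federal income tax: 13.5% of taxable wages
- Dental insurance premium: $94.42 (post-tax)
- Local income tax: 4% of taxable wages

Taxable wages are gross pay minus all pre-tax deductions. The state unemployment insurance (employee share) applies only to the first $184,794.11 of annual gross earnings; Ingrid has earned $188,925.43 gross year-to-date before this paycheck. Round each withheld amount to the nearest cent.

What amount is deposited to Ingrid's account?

$1,616.23

Pension contribution: $2,406.68 × 0.0477 = $114.80
Taxable wages = $2,406.68 − $114.80 = $2,291.88
Local income tax: $2,291.88 × 0.04 = $91.68
Federal income tax: $2,291.88 × 0.135 = $309.40
State unemployment insurance (employee share): annual cap $184,794.11 already reached (YTD $188,925.43), so $0.00
Paid family leave insurance: $2,406.68 × 0.007 = $16.85
Vision insurance premium: $163.30
Dental insurance premium: $94.42
Total deductions = $114.80 + $91.68 + $309.40 + $0.00 + $16.85 + $163.30 + $94.42 = $790.45
Net pay = $2,406.68 − $790.45 = $1,616.23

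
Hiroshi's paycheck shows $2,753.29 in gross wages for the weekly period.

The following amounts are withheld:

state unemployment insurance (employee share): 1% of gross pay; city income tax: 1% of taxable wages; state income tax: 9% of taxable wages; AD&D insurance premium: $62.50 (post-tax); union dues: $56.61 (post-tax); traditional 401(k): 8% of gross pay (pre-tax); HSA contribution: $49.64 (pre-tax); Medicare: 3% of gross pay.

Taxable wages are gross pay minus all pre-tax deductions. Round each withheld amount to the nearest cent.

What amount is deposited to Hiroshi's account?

$2,005.81

Traditional 401(k): $2,753.29 × 0.08 = $220.26
HSA contribution: $49.64
Pre-tax total = $220.26 + $49.64 = $269.90
Taxable wages = $2,753.29 − $269.90 = $2,483.39
City income tax: $2,483.39 × 0.01 = $24.83
State income tax: $2,483.39 × 0.09 = $223.51
Medicare: $2,753.29 × 0.03 = $82.60
State unemployment insurance (employee share): $2,753.29 × 0.01 = $27.53
AD&D insurance premium: $62.50
Union dues: $56.61
Total deductions = $220.26 + $49.64 + $24.83 + $223.51 + $82.60 + $27.53 + $62.50 + $56.61 = $747.48
Net pay = $2,753.29 − $747.48 = $2,005.81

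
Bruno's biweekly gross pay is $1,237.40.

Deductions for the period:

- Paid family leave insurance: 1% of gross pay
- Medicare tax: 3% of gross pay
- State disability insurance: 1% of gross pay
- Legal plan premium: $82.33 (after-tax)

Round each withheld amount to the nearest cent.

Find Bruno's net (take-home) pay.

$1,093.21

State disability insurance: $1,237.40 × 0.01 = $12.37
Medicare tax: $1,237.40 × 0.03 = $37.12
Paid family leave insurance: $1,237.40 × 0.01 = $12.37
Legal plan premium: $82.33
Total deductions = $12.37 + $37.12 + $12.37 + $82.33 = $144.19
Net pay = $1,237.40 − $144.19 = $1,093.21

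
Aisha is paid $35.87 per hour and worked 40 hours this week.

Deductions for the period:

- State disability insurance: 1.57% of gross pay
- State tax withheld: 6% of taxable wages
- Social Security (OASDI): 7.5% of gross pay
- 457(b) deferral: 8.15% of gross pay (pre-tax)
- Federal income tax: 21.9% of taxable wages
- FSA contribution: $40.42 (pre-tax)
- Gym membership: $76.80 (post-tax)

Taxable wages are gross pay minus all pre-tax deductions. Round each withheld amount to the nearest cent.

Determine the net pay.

$714.09

Gross pay: 40 × $35.87 = $1,434.80
FSA contribution: $40.42
457(b) deferral: $1,434.80 × 0.0815 = $116.94
Pre-tax total = $40.42 + $116.94 = $157.36
Taxable wages = $1,434.80 − $157.36 = $1,277.44
Federal income tax: $1,277.44 × 0.219 = $279.76
State tax withheld: $1,277.44 × 0.06 = $76.65
Social Security (OASDI): $1,434.80 × 0.075 = $107.61
State disability insurance: $1,434.80 × 0.0157 = $22.53
Gym membership: $76.80
Total deductions = $40.42 + $116.94 + $279.76 + $76.65 + $107.61 + $22.53 + $76.80 = $720.71
Net pay = $1,434.80 − $720.71 = $714.09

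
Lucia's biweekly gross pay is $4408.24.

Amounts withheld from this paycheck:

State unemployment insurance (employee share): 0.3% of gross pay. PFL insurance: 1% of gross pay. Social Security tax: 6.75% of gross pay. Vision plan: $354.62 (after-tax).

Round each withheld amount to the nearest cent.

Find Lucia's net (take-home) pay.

$3698.76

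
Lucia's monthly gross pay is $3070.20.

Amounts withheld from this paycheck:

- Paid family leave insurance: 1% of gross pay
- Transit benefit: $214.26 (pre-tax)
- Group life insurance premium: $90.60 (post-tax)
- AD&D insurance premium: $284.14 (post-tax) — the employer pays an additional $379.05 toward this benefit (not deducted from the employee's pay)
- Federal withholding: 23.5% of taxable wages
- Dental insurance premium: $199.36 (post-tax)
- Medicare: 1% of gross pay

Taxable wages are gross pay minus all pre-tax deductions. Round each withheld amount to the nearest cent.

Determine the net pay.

$1549.29

Transit benefit: $214.26
Taxable wages = $3070.20 − $214.26 = $2855.94
Federal withholding: $2855.94 × 0.235 = $671.15
Paid family leave insurance: $3070.20 × 0.01 = $30.70
Medicare: $3070.20 × 0.01 = $30.70
Dental insurance premium: $199.36
Group life insurance premium: $90.60
AD&D insurance premium: $284.14
(Employer's $379.05 toward AD&D insurance premium is not withheld from the employee.)
Total deductions = $214.26 + $671.15 + $30.70 + $30.70 + $199.36 + $90.60 + $284.14 = $1520.91
Net pay = $3070.20 − $1520.91 = $1549.29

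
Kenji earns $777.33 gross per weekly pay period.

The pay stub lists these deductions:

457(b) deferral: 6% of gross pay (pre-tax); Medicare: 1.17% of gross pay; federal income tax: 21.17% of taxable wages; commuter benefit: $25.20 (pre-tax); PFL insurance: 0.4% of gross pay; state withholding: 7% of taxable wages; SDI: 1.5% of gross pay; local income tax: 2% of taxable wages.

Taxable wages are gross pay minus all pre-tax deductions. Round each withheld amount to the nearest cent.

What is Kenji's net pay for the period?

Commuter benefit: $25.20
457(b) deferral: $777.33 × 0.06 = $46.64
Pre-tax total = $25.20 + $46.64 = $71.84
Taxable wages = $777.33 − $71.84 = $705.49
Federal income tax: $705.49 × 0.2117 = $149.35
Local income tax: $705.49 × 0.02 = $14.11
State withholding: $705.49 × 0.07 = $49.38
SDI: $777.33 × 0.015 = $11.66
PFL insurance: $777.33 × 0.004 = $3.11
Medicare: $777.33 × 0.0117 = $9.09
Total deductions = $25.20 + $46.64 + $149.35 + $14.11 + $49.38 + $11.66 + $3.11 + $9.09 = $308.54
Net pay = $777.33 − $308.54 = $468.79

$468.79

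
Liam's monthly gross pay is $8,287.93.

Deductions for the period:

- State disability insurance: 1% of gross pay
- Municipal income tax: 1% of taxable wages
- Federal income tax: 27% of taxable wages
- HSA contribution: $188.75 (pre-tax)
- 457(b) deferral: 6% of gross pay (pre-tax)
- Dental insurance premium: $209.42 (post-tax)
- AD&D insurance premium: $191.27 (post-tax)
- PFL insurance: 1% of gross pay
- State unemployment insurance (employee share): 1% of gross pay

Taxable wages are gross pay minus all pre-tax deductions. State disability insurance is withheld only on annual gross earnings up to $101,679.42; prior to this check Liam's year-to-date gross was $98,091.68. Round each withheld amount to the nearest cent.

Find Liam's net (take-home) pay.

HSA contribution: $188.75
457(b) deferral: $8,287.93 × 0.06 = $497.28
Pre-tax total = $188.75 + $497.28 = $686.03
Taxable wages = $8,287.93 − $686.03 = $7,601.90
Federal income tax: $7,601.90 × 0.27 = $2,052.51
Municipal income tax: $7,601.90 × 0.01 = $76.02
PFL insurance: $8,287.93 × 0.01 = $82.88
State unemployment insurance (employee share): $8,287.93 × 0.01 = $82.88
State disability insurance: only $101,679.42 − $98,091.68 = $3,587.74 of this check is subject → $3,587.74 × 0.01 = $35.88
Dental insurance premium: $209.42
AD&D insurance premium: $191.27
Total deductions = $188.75 + $497.28 + $2,052.51 + $76.02 + $82.88 + $82.88 + $35.88 + $209.42 + $191.27 = $3,416.89
Net pay = $8,287.93 − $3,416.89 = $4,871.04

$4,871.04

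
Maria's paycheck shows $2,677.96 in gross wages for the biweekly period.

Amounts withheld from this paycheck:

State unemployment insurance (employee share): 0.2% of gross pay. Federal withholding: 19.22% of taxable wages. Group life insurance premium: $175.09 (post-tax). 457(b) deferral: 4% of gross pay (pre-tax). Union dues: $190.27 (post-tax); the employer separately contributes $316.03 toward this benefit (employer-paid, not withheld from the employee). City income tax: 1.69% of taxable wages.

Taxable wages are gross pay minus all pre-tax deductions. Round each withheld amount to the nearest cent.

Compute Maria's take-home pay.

$1,662.55

457(b) deferral: $2,677.96 × 0.04 = $107.12
Taxable wages = $2,677.96 − $107.12 = $2,570.84
Federal withholding: $2,570.84 × 0.1922 = $494.12
City income tax: $2,570.84 × 0.0169 = $43.45
State unemployment insurance (employee share): $2,677.96 × 0.002 = $5.36
Group life insurance premium: $175.09
Union dues: $190.27
(Employer's $316.03 toward union dues is not withheld from the employee.)
Total deductions = $107.12 + $494.12 + $43.45 + $5.36 + $175.09 + $190.27 = $1,015.41
Net pay = $2,677.96 − $1,015.41 = $1,662.55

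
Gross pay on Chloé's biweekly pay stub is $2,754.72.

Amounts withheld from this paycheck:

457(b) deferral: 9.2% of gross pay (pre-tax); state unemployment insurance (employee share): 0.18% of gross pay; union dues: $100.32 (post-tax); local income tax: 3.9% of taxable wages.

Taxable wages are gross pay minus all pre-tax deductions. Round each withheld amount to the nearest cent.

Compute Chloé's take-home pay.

457(b) deferral: $2,754.72 × 0.092 = $253.43
Taxable wages = $2,754.72 − $253.43 = $2,501.29
Local income tax: $2,501.29 × 0.039 = $97.55
State unemployment insurance (employee share): $2,754.72 × 0.0018 = $4.96
Union dues: $100.32
Total deductions = $253.43 + $97.55 + $4.96 + $100.32 = $456.26
Net pay = $2,754.72 − $456.26 = $2,298.46

$2,298.46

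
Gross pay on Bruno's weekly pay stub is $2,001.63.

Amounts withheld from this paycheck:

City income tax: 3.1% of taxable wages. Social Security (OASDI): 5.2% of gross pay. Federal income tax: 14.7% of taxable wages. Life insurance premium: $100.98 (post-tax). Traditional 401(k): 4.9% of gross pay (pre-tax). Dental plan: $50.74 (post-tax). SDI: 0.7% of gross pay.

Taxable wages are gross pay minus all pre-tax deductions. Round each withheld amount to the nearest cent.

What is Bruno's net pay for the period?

$1,294.91

Traditional 401(k): $2,001.63 × 0.049 = $98.08
Taxable wages = $2,001.63 − $98.08 = $1,903.55
Federal income tax: $1,903.55 × 0.147 = $279.82
City income tax: $1,903.55 × 0.031 = $59.01
SDI: $2,001.63 × 0.007 = $14.01
Social Security (OASDI): $2,001.63 × 0.052 = $104.08
Life insurance premium: $100.98
Dental plan: $50.74
Total deductions = $98.08 + $279.82 + $59.01 + $14.01 + $104.08 + $100.98 + $50.74 = $706.72
Net pay = $2,001.63 − $706.72 = $1,294.91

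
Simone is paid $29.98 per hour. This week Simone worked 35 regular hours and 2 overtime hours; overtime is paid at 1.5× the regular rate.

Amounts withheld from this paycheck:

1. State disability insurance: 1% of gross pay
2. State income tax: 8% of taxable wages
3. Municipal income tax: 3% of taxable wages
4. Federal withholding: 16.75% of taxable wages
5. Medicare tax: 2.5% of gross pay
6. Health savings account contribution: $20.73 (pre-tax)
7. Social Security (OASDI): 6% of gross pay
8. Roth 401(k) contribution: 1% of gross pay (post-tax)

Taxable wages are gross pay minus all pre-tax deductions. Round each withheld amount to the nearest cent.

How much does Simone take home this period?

Regular pay: 35 × $29.98 = $1,049.30
Overtime pay: 2 × $29.98 × 1.5 = $89.94
Gross pay = $1,049.30 + $89.94 = $1,139.24
Health savings account contribution: $20.73
Taxable wages = $1,139.24 − $20.73 = $1,118.51
State income tax: $1,118.51 × 0.08 = $89.48
Federal withholding: $1,118.51 × 0.1675 = $187.35
Municipal income tax: $1,118.51 × 0.03 = $33.56
State disability insurance: $1,139.24 × 0.01 = $11.39
Medicare tax: $1,139.24 × 0.025 = $28.48
Social Security (OASDI): $1,139.24 × 0.06 = $68.35
Roth 401(k) contribution: $1,139.24 × 0.01 = $11.39
Total deductions = $20.73 + $89.48 + $187.35 + $33.56 + $11.39 + $28.48 + $68.35 + $11.39 = $450.73
Net pay = $1,139.24 − $450.73 = $688.51

$688.51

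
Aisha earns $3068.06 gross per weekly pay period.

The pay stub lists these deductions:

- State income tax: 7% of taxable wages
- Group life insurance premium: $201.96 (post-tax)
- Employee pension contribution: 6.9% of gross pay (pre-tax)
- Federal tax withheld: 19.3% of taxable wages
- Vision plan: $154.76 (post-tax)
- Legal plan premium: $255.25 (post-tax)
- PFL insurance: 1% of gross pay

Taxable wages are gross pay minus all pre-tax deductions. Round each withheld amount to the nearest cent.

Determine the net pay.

Employee pension contribution: $3068.06 × 0.069 = $211.70
Taxable wages = $3068.06 − $211.70 = $2856.36
Federal tax withheld: $2856.36 × 0.193 = $551.28
State income tax: $2856.36 × 0.07 = $199.95
PFL insurance: $3068.06 × 0.01 = $30.68
Group life insurance premium: $201.96
Vision plan: $154.76
Legal plan premium: $255.25
Total deductions = $211.70 + $551.28 + $199.95 + $30.68 + $201.96 + $154.76 + $255.25 = $1605.58
Net pay = $3068.06 − $1605.58 = $1462.48

$1462.48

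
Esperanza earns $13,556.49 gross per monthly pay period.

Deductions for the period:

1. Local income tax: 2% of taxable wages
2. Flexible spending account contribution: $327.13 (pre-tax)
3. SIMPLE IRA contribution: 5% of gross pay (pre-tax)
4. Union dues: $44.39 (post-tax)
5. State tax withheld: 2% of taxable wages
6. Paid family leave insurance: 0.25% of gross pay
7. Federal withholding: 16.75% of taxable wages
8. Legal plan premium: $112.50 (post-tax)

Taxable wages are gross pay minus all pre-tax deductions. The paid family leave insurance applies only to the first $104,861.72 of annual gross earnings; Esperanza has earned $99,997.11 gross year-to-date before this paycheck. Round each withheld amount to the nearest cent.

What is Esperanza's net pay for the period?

$9,778.05

SIMPLE IRA contribution: $13,556.49 × 0.05 = $677.82
Flexible spending account contribution: $327.13
Pre-tax total = $677.82 + $327.13 = $1,004.95
Taxable wages = $13,556.49 − $1,004.95 = $12,551.54
Federal withholding: $12,551.54 × 0.1675 = $2,102.38
Local income tax: $12,551.54 × 0.02 = $251.03
State tax withheld: $12,551.54 × 0.02 = $251.03
Paid family leave insurance: only $104,861.72 − $99,997.11 = $4,864.61 of this check is subject → $4,864.61 × 0.0025 = $12.16
Legal plan premium: $112.50
Union dues: $44.39
Total deductions = $677.82 + $327.13 + $2,102.38 + $251.03 + $251.03 + $12.16 + $112.50 + $44.39 = $3,778.44
Net pay = $13,556.49 − $3,778.44 = $9,778.05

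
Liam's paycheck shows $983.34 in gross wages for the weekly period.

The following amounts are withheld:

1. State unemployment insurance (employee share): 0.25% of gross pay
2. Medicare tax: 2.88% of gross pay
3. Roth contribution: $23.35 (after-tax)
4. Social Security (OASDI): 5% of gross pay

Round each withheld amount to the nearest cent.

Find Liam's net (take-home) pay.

Medicare tax: $983.34 × 0.0288 = $28.32
Social Security (OASDI): $983.34 × 0.05 = $49.17
State unemployment insurance (employee share): $983.34 × 0.0025 = $2.46
Roth contribution: $23.35
Total deductions = $28.32 + $49.17 + $2.46 + $23.35 = $103.30
Net pay = $983.34 − $103.30 = $880.04

$880.04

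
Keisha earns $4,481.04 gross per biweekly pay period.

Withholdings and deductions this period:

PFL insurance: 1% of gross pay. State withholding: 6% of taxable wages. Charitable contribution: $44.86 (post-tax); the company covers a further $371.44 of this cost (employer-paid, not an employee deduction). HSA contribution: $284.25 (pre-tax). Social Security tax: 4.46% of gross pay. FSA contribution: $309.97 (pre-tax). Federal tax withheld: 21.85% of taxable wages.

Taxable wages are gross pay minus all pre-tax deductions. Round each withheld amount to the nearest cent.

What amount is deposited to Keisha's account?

$2,514.82

FSA contribution: $309.97
HSA contribution: $284.25
Pre-tax total = $309.97 + $284.25 = $594.22
Taxable wages = $4,481.04 − $594.22 = $3,886.82
State withholding: $3,886.82 × 0.06 = $233.21
Federal tax withheld: $3,886.82 × 0.2185 = $849.27
PFL insurance: $4,481.04 × 0.01 = $44.81
Social Security tax: $4,481.04 × 0.0446 = $199.85
Charitable contribution: $44.86
(Employer's $371.44 toward charitable contribution is not withheld from the employee.)
Total deductions = $309.97 + $284.25 + $233.21 + $849.27 + $44.81 + $199.85 + $44.86 = $1,966.22
Net pay = $4,481.04 − $1,966.22 = $2,514.82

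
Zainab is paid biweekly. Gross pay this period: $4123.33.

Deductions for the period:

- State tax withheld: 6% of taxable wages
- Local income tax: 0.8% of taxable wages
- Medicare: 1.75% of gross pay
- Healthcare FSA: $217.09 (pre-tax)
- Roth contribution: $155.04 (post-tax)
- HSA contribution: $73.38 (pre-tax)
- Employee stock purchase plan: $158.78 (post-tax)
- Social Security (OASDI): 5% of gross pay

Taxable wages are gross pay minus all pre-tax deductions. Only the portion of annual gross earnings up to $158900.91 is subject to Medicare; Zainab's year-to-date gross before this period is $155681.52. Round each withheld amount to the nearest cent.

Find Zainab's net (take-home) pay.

$2995.90

HSA contribution: $73.38
Healthcare FSA: $217.09
Pre-tax total = $73.38 + $217.09 = $290.47
Taxable wages = $4123.33 − $290.47 = $3832.86
Local income tax: $3832.86 × 0.008 = $30.66
State tax withheld: $3832.86 × 0.06 = $229.97
Medicare: only $158900.91 − $155681.52 = $3219.39 of this check is subject → $3219.39 × 0.0175 = $56.34
Social Security (OASDI): $4123.33 × 0.05 = $206.17
Roth contribution: $155.04
Employee stock purchase plan: $158.78
Total deductions = $73.38 + $217.09 + $30.66 + $229.97 + $56.34 + $206.17 + $155.04 + $158.78 = $1127.43
Net pay = $4123.33 − $1127.43 = $2995.90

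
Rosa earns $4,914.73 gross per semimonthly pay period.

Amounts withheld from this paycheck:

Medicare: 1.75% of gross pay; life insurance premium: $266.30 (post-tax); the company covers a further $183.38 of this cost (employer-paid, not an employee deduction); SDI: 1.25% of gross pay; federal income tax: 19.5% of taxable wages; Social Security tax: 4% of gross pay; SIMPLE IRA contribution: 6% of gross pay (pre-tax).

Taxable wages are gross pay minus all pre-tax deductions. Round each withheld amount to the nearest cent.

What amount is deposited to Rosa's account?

SIMPLE IRA contribution: $4,914.73 × 0.06 = $294.88
Taxable wages = $4,914.73 − $294.88 = $4,619.85
Federal income tax: $4,619.85 × 0.195 = $900.87
SDI: $4,914.73 × 0.0125 = $61.43
Medicare: $4,914.73 × 0.0175 = $86.01
Social Security tax: $4,914.73 × 0.04 = $196.59
Life insurance premium: $266.30
(Employer's $183.38 toward life insurance premium is not withheld from the employee.)
Total deductions = $294.88 + $900.87 + $61.43 + $86.01 + $196.59 + $266.30 = $1,806.08
Net pay = $4,914.73 − $1,806.08 = $3,108.65

$3,108.65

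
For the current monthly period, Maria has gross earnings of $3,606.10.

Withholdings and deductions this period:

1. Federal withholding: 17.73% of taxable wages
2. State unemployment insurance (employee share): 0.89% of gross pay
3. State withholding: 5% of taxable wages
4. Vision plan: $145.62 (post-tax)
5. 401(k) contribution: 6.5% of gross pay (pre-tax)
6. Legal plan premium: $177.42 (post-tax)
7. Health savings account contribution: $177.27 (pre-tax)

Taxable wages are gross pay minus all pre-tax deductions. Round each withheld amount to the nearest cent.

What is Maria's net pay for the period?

Health savings account contribution: $177.27
401(k) contribution: $3,606.10 × 0.065 = $234.40
Pre-tax total = $177.27 + $234.40 = $411.67
Taxable wages = $3,606.10 − $411.67 = $3,194.43
Federal withholding: $3,194.43 × 0.1773 = $566.37
State withholding: $3,194.43 × 0.05 = $159.72
State unemployment insurance (employee share): $3,606.10 × 0.0089 = $32.09
Vision plan: $145.62
Legal plan premium: $177.42
Total deductions = $177.27 + $234.40 + $566.37 + $159.72 + $32.09 + $145.62 + $177.42 = $1,492.89
Net pay = $3,606.10 − $1,492.89 = $2,113.21

$2,113.21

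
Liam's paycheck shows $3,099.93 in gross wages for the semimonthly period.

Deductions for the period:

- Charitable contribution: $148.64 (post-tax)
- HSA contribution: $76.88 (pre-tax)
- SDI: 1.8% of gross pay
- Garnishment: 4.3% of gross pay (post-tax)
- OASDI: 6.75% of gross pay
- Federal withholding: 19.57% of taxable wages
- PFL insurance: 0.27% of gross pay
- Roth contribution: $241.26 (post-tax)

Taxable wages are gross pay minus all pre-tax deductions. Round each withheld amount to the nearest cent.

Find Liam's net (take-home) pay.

$1,634.82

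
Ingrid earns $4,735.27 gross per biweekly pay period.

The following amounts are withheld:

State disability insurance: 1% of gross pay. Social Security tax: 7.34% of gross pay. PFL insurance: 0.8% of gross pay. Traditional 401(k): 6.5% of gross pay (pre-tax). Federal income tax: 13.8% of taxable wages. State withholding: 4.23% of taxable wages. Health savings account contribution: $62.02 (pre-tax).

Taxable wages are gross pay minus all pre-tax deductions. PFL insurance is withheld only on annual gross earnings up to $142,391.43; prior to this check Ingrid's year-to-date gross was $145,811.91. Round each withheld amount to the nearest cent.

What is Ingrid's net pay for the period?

Traditional 401(k): $4,735.27 × 0.065 = $307.79
Health savings account contribution: $62.02
Pre-tax total = $307.79 + $62.02 = $369.81
Taxable wages = $4,735.27 − $369.81 = $4,365.46
State withholding: $4,365.46 × 0.0423 = $184.66
Federal income tax: $4,365.46 × 0.138 = $602.43
PFL insurance: annual cap $142,391.43 already reached (YTD $145,811.91), so $0.00
State disability insurance: $4,735.27 × 0.01 = $47.35
Social Security tax: $4,735.27 × 0.0734 = $347.57
Total deductions = $307.79 + $62.02 + $184.66 + $602.43 + $0.00 + $47.35 + $347.57 = $1,551.82
Net pay = $4,735.27 − $1,551.82 = $3,183.45

$3,183.45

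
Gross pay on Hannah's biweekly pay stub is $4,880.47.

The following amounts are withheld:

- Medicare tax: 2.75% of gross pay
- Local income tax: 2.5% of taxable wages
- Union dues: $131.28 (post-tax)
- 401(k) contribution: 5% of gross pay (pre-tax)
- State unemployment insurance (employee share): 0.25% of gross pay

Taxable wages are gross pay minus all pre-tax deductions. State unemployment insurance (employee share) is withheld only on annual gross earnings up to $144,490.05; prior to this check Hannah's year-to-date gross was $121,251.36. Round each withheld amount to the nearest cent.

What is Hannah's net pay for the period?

$4,242.85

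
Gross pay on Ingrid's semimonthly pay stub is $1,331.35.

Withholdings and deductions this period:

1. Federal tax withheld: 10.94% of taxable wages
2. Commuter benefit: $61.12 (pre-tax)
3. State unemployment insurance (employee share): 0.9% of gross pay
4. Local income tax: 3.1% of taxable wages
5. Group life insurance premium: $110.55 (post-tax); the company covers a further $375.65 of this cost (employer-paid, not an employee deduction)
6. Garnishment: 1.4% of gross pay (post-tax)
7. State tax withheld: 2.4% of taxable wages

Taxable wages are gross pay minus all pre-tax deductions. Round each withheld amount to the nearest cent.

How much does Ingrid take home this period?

$920.23

Commuter benefit: $61.12
Taxable wages = $1,331.35 − $61.12 = $1,270.23
Federal tax withheld: $1,270.23 × 0.1094 = $138.96
State tax withheld: $1,270.23 × 0.024 = $30.49
Local income tax: $1,270.23 × 0.031 = $39.38
State unemployment insurance (employee share): $1,331.35 × 0.009 = $11.98
Group life insurance premium: $110.55
Garnishment: $1,331.35 × 0.014 = $18.64
(Employer's $375.65 toward group life insurance premium is not withheld from the employee.)
Total deductions = $61.12 + $138.96 + $30.49 + $39.38 + $11.98 + $110.55 + $18.64 = $411.12
Net pay = $1,331.35 − $411.12 = $920.23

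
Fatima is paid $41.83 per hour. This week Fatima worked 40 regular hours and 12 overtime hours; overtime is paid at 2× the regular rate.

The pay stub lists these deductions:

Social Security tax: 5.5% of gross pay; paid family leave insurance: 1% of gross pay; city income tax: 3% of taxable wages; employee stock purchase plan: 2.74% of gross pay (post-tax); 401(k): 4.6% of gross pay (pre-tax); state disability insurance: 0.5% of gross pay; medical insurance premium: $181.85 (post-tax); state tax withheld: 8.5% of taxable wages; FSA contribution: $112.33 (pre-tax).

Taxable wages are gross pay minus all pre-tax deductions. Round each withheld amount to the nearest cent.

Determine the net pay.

$1,718.25

Regular pay: 40 × $41.83 = $1,673.20
Overtime pay: 12 × $41.83 × 2 = $1,003.92
Gross pay = $1,673.20 + $1,003.92 = $2,677.12
401(k): $2,677.12 × 0.046 = $123.15
FSA contribution: $112.33
Pre-tax total = $123.15 + $112.33 = $235.48
Taxable wages = $2,677.12 − $235.48 = $2,441.64
City income tax: $2,441.64 × 0.03 = $73.25
State tax withheld: $2,441.64 × 0.085 = $207.54
State disability insurance: $2,677.12 × 0.005 = $13.39
Social Security tax: $2,677.12 × 0.055 = $147.24
Paid family leave insurance: $2,677.12 × 0.01 = $26.77
Medical insurance premium: $181.85
Employee stock purchase plan: $2,677.12 × 0.0274 = $73.35
Total deductions = $123.15 + $112.33 + $73.25 + $207.54 + $13.39 + $147.24 + $26.77 + $181.85 + $73.35 = $958.87
Net pay = $2,677.12 − $958.87 = $1,718.25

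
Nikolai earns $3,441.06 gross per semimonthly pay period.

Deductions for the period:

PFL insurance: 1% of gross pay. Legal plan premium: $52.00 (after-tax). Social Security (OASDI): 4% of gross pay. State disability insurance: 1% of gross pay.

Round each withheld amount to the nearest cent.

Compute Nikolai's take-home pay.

State disability insurance: $3,441.06 × 0.01 = $34.41
Social Security (OASDI): $3,441.06 × 0.04 = $137.64
PFL insurance: $3,441.06 × 0.01 = $34.41
Legal plan premium: $52.00
Total deductions = $34.41 + $137.64 + $34.41 + $52.00 = $258.46
Net pay = $3,441.06 − $258.46 = $3,182.60

$3,182.60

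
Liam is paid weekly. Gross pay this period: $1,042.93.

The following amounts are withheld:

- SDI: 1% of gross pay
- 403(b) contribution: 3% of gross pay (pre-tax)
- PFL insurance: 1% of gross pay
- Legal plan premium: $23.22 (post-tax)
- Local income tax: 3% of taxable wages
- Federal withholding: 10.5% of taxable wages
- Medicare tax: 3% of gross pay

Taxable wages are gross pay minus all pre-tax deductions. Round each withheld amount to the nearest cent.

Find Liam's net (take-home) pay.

403(b) contribution: $1,042.93 × 0.03 = $31.29
Taxable wages = $1,042.93 − $31.29 = $1,011.64
Local income tax: $1,011.64 × 0.03 = $30.35
Federal withholding: $1,011.64 × 0.105 = $106.22
PFL insurance: $1,042.93 × 0.01 = $10.43
SDI: $1,042.93 × 0.01 = $10.43
Medicare tax: $1,042.93 × 0.03 = $31.29
Legal plan premium: $23.22
Total deductions = $31.29 + $30.35 + $106.22 + $10.43 + $10.43 + $31.29 + $23.22 = $243.23
Net pay = $1,042.93 − $243.23 = $799.70

$799.70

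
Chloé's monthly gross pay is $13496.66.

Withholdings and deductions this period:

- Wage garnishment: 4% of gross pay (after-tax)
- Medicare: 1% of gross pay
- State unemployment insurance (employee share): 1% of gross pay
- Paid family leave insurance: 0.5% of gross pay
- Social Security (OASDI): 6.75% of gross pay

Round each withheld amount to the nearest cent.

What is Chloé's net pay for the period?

Paid family leave insurance: $13496.66 × 0.005 = $67.48
State unemployment insurance (employee share): $13496.66 × 0.01 = $134.97
Medicare: $13496.66 × 0.01 = $134.97
Social Security (OASDI): $13496.66 × 0.0675 = $911.02
Wage garnishment: $13496.66 × 0.04 = $539.87
Total deductions = $67.48 + $134.97 + $134.97 + $911.02 + $539.87 = $1788.31
Net pay = $13496.66 − $1788.31 = $11708.35

$11708.35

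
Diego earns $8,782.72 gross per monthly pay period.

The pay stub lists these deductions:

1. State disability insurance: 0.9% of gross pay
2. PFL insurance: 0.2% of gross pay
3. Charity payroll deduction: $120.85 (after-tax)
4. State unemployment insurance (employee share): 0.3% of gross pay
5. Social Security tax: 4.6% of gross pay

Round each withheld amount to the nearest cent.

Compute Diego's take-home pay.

PFL insurance: $8,782.72 × 0.002 = $17.57
State unemployment insurance (employee share): $8,782.72 × 0.003 = $26.35
Social Security tax: $8,782.72 × 0.046 = $404.01
State disability insurance: $8,782.72 × 0.009 = $79.04
Charity payroll deduction: $120.85
Total deductions = $17.57 + $26.35 + $404.01 + $79.04 + $120.85 = $647.82
Net pay = $8,782.72 − $647.82 = $8,134.90

$8,134.90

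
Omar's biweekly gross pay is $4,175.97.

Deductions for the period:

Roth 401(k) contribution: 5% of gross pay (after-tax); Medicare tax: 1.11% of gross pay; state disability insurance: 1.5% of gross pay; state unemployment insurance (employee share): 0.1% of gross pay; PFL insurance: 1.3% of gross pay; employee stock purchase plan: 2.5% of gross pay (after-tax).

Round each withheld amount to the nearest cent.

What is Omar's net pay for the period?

$3,695.31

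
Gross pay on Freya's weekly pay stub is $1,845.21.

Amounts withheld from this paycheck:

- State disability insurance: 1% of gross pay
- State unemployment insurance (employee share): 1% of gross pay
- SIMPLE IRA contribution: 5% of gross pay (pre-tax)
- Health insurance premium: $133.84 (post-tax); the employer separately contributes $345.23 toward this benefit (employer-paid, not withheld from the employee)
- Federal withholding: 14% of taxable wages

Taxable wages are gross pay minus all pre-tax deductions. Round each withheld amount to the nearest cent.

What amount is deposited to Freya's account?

$1,336.80

SIMPLE IRA contribution: $1,845.21 × 0.05 = $92.26
Taxable wages = $1,845.21 − $92.26 = $1,752.95
Federal withholding: $1,752.95 × 0.14 = $245.41
State unemployment insurance (employee share): $1,845.21 × 0.01 = $18.45
State disability insurance: $1,845.21 × 0.01 = $18.45
Health insurance premium: $133.84
(Employer's $345.23 toward health insurance premium is not withheld from the employee.)
Total deductions = $92.26 + $245.41 + $18.45 + $18.45 + $133.84 = $508.41
Net pay = $1,845.21 − $508.41 = $1,336.80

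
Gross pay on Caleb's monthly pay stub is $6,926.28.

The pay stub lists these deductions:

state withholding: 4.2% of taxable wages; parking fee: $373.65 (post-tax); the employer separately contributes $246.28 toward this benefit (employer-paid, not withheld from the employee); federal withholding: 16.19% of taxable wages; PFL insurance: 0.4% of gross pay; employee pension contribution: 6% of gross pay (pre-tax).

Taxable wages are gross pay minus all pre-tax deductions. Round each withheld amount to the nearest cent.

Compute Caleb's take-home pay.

$4,781.81

Employee pension contribution: $6,926.28 × 0.06 = $415.58
Taxable wages = $6,926.28 − $415.58 = $6,510.70
Federal withholding: $6,510.70 × 0.1619 = $1,054.08
State withholding: $6,510.70 × 0.042 = $273.45
PFL insurance: $6,926.28 × 0.004 = $27.71
Parking fee: $373.65
(Employer's $246.28 toward parking fee is not withheld from the employee.)
Total deductions = $415.58 + $1,054.08 + $273.45 + $27.71 + $373.65 = $2,144.47
Net pay = $6,926.28 − $2,144.47 = $4,781.81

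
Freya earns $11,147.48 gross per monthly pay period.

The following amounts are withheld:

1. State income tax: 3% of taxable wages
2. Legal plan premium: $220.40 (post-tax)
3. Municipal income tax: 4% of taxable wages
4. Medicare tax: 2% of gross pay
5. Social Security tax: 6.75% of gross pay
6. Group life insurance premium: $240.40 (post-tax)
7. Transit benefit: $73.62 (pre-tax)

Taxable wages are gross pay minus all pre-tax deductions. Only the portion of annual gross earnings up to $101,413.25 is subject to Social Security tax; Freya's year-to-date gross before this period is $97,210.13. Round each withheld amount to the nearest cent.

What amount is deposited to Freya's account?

$9,331.23

Transit benefit: $73.62
Taxable wages = $11,147.48 − $73.62 = $11,073.86
Municipal income tax: $11,073.86 × 0.04 = $442.95
State income tax: $11,073.86 × 0.03 = $332.22
Social Security tax: only $101,413.25 − $97,210.13 = $4,203.12 of this check is subject → $4,203.12 × 0.0675 = $283.71
Medicare tax: $11,147.48 × 0.02 = $222.95
Legal plan premium: $220.40
Group life insurance premium: $240.40
Total deductions = $73.62 + $442.95 + $332.22 + $283.71 + $222.95 + $220.40 + $240.40 = $1,816.25
Net pay = $11,147.48 − $1,816.25 = $9,331.23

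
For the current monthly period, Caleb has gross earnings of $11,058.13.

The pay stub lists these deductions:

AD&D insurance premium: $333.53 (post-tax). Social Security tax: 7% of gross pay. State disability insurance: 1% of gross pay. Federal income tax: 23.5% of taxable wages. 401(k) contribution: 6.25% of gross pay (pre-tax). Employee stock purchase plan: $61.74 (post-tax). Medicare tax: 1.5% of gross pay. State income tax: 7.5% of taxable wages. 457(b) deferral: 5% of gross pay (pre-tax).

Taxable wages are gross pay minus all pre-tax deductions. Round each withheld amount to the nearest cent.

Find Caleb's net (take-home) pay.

$5,325.93

457(b) deferral: $11,058.13 × 0.05 = $552.91
401(k) contribution: $11,058.13 × 0.0625 = $691.13
Pre-tax total = $552.91 + $691.13 = $1,244.04
Taxable wages = $11,058.13 − $1,244.04 = $9,814.09
Federal income tax: $9,814.09 × 0.235 = $2,306.31
State income tax: $9,814.09 × 0.075 = $736.06
Medicare tax: $11,058.13 × 0.015 = $165.87
State disability insurance: $11,058.13 × 0.01 = $110.58
Social Security tax: $11,058.13 × 0.07 = $774.07
AD&D insurance premium: $333.53
Employee stock purchase plan: $61.74
Total deductions = $552.91 + $691.13 + $2,306.31 + $736.06 + $165.87 + $110.58 + $774.07 + $333.53 + $61.74 = $5,732.20
Net pay = $11,058.13 − $5,732.20 = $5,325.93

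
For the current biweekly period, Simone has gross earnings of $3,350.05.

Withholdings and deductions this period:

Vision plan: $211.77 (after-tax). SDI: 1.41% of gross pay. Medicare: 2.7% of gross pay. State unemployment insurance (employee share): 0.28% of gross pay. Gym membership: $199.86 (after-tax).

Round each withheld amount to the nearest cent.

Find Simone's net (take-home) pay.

State unemployment insurance (employee share): $3,350.05 × 0.0028 = $9.38
Medicare: $3,350.05 × 0.027 = $90.45
SDI: $3,350.05 × 0.0141 = $47.24
Vision plan: $211.77
Gym membership: $199.86
Total deductions = $9.38 + $90.45 + $47.24 + $211.77 + $199.86 = $558.70
Net pay = $3,350.05 − $558.70 = $2,791.35

$2,791.35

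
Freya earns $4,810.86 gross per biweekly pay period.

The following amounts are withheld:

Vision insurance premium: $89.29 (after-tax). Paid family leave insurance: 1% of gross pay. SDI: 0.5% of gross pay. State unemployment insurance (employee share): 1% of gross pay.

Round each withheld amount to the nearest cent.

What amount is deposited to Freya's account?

Paid family leave insurance: $4,810.86 × 0.01 = $48.11
State unemployment insurance (employee share): $4,810.86 × 0.01 = $48.11
SDI: $4,810.86 × 0.005 = $24.05
Vision insurance premium: $89.29
Total deductions = $48.11 + $48.11 + $24.05 + $89.29 = $209.56
Net pay = $4,810.86 − $209.56 = $4,601.30

$4,601.30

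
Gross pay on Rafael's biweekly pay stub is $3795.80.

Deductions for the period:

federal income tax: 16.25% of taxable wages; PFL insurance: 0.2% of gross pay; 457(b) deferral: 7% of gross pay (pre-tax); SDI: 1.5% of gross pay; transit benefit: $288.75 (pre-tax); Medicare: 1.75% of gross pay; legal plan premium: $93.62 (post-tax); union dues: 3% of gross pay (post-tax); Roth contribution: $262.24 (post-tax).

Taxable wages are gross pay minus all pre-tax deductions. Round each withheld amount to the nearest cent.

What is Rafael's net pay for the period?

$2113.93

457(b) deferral: $3795.80 × 0.07 = $265.71
Transit benefit: $288.75
Pre-tax total = $265.71 + $288.75 = $554.46
Taxable wages = $3795.80 − $554.46 = $3241.34
Federal income tax: $3241.34 × 0.1625 = $526.72
SDI: $3795.80 × 0.015 = $56.94
Medicare: $3795.80 × 0.0175 = $66.43
PFL insurance: $3795.80 × 0.002 = $7.59
Legal plan premium: $93.62
Roth contribution: $262.24
Union dues: $3795.80 × 0.03 = $113.87
Total deductions = $265.71 + $288.75 + $526.72 + $56.94 + $66.43 + $7.59 + $93.62 + $262.24 + $113.87 = $1681.87
Net pay = $3795.80 − $1681.87 = $2113.93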